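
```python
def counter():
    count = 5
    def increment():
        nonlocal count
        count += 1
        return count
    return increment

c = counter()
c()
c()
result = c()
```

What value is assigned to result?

Step 1: counter() creates closure with count = 5.
Step 2: Each c() call increments count via nonlocal. After 3 calls: 5 + 3 = 8.
Step 3: result = 8

The answer is 8.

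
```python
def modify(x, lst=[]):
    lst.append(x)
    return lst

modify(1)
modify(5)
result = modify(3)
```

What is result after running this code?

Step 1: Mutable default argument gotcha! The list [] is created once.
Step 2: Each call appends to the SAME list: [1], [1, 5], [1, 5, 3].
Step 3: result = [1, 5, 3]

The answer is [1, 5, 3].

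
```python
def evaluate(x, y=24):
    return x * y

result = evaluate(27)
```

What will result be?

Step 1: evaluate(27) uses default y = 24.
Step 2: Returns 27 * 24 = 648.
Step 3: result = 648

The answer is 648.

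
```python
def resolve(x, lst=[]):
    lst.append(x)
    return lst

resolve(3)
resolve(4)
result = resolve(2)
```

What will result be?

Step 1: Mutable default argument gotcha! The list [] is created once.
Step 2: Each call appends to the SAME list: [3], [3, 4], [3, 4, 2].
Step 3: result = [3, 4, 2]

The answer is [3, 4, 2].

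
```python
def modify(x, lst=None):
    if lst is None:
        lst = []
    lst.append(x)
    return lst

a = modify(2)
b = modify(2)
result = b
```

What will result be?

Step 1: None default with guard creates a NEW list each call.
Step 2: a = [2] (fresh list). b = [2] (another fresh list).
Step 3: result = [2] (this is the fix for mutable default)

The answer is [2].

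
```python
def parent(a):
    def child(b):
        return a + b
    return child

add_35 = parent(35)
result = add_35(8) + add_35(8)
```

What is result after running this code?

Step 1: add_35 captures a = 35.
Step 2: add_35(8) = 35 + 8 = 43, called twice.
Step 3: result = 43 + 43 = 86

The answer is 86.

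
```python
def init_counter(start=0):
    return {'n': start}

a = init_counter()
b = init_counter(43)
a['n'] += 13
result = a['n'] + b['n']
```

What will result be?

Step 1: init_counter() returns a new dict each call (immutable default 0).
Step 2: a = {'n': 0}, b = {'n': 43}.
Step 3: a['n'] += 13 = 13. result = 13 + 43 = 56

The answer is 56.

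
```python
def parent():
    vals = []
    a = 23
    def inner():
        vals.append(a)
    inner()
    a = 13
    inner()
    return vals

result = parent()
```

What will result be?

Step 1: a = 23. inner() appends current a to vals.
Step 2: First inner(): appends 23. Then a = 13.
Step 3: Second inner(): appends 13 (closure sees updated a). result = [23, 13]

The answer is [23, 13].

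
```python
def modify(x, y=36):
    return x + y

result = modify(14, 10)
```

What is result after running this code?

Step 1: modify(14, 10) overrides default y with 10.
Step 2: Returns 14 + 10 = 24.
Step 3: result = 24

The answer is 24.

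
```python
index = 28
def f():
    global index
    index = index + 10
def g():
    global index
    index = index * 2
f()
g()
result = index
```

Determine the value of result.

Step 1: index = 28.
Step 2: f() adds 10: index = 28 + 10 = 38.
Step 3: g() doubles: index = 38 * 2 = 76.
Step 4: result = 76

The answer is 76.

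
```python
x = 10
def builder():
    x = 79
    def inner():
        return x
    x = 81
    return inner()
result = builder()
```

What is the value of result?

Step 1: builder() sets x = 79, then later x = 81.
Step 2: inner() is called after x is reassigned to 81. Closures capture variables by reference, not by value.
Step 3: result = 81

The answer is 81.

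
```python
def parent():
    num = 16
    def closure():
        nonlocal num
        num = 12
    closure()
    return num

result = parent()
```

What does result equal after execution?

Step 1: parent() sets num = 16.
Step 2: closure() uses nonlocal to reassign num = 12.
Step 3: result = 12

The answer is 12.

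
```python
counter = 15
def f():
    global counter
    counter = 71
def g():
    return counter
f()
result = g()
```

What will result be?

Step 1: counter = 15.
Step 2: f() sets global counter = 71.
Step 3: g() reads global counter = 71. result = 71

The answer is 71.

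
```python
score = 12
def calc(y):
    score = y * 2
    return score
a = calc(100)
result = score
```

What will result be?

Step 1: Global score = 12.
Step 2: calc(100) creates local score = 100 * 2 = 200.
Step 3: Global score unchanged because no global keyword. result = 12

The answer is 12.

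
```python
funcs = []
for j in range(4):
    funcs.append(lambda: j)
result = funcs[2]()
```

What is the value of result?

Step 1: The loop creates 4 lambdas, all referencing the same variable j.
Step 2: After the loop, j = 3 (final value).
Step 3: funcs[2]() looks up j at call time and finds 3. This is the late binding gotcha. result = 3

The answer is 3.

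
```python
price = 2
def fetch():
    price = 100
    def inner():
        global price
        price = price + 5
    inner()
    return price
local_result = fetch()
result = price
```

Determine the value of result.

Step 1: Global price = 2. fetch() creates local price = 100.
Step 2: inner() declares global price and adds 5: global price = 2 + 5 = 7.
Step 3: fetch() returns its local price = 100 (unaffected by inner).
Step 4: result = global price = 7

The answer is 7.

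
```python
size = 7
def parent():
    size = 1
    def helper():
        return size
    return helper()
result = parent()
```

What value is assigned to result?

Step 1: size = 7 globally, but parent() defines size = 1 locally.
Step 2: helper() looks up size. Not in local scope, so checks enclosing scope (parent) and finds size = 1.
Step 3: result = 1

The answer is 1.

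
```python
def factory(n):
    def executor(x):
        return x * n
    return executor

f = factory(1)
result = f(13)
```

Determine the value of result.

Step 1: factory(1) creates a closure capturing n = 1.
Step 2: f(13) computes 13 * 1 = 13.
Step 3: result = 13

The answer is 13.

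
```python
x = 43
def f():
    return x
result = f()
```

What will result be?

Step 1: x = 43 is defined in the global scope.
Step 2: f() looks up x. No local x exists, so Python checks the global scope via LEGB rule and finds x = 43.
Step 3: result = 43

The answer is 43.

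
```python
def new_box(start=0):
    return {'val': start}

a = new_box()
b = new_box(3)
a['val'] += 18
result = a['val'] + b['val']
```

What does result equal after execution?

Step 1: new_box() returns a new dict each call (immutable default 0).
Step 2: a = {'val': 0}, b = {'val': 3}.
Step 3: a['val'] += 18 = 18. result = 18 + 3 = 21

The answer is 21.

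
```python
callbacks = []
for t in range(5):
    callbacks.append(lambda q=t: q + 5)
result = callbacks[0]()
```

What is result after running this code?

Step 1: Default argument q=t captures t's value at definition time.
Step 2: callbacks[0] was defined when t = 0, so q defaults to 0.
Step 3: result = 0 + 5 = 5 (default arg fixes the late binding issue)

The answer is 5.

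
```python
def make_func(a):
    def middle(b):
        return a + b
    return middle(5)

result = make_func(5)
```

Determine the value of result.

Step 1: make_func(5) passes a = 5.
Step 2: middle(5) has b = 5, reads a = 5 from enclosing.
Step 3: result = 5 + 5 = 10

The answer is 10.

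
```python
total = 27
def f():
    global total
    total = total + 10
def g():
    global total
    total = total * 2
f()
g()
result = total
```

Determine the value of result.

Step 1: total = 27.
Step 2: f() adds 10: total = 27 + 10 = 37.
Step 3: g() doubles: total = 37 * 2 = 74.
Step 4: result = 74

The answer is 74.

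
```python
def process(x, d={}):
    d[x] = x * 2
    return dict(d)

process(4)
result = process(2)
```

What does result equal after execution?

Step 1: Mutable default dict is shared across calls.
Step 2: First call adds 4: 8. Second call adds 2: 4.
Step 3: result = {4: 8, 2: 4}

The answer is {4: 8, 2: 4}.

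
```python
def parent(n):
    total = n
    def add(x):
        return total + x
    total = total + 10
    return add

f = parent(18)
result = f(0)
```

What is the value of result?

Step 1: parent(18) sets total = 18, then total = 18 + 10 = 28.
Step 2: Closures capture by reference, so add sees total = 28.
Step 3: f(0) returns 28 + 0 = 28

The answer is 28.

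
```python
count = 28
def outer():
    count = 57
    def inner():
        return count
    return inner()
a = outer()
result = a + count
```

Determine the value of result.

Step 1: outer() has local count = 57. inner() reads from enclosing.
Step 2: outer() returns 57. Global count = 28 unchanged.
Step 3: result = 57 + 28 = 85

The answer is 85.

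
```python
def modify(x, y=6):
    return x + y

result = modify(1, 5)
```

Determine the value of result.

Step 1: modify(1, 5) overrides default y with 5.
Step 2: Returns 1 + 5 = 6.
Step 3: result = 6

The answer is 6.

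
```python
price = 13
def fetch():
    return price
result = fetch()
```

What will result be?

Step 1: price = 13 is defined in the global scope.
Step 2: fetch() looks up price. No local price exists, so Python checks the global scope via LEGB rule and finds price = 13.
Step 3: result = 13

The answer is 13.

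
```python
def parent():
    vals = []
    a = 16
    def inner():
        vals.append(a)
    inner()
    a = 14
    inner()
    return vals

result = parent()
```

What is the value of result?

Step 1: a = 16. inner() appends current a to vals.
Step 2: First inner(): appends 16. Then a = 14.
Step 3: Second inner(): appends 14 (closure sees updated a). result = [16, 14]

The answer is [16, 14].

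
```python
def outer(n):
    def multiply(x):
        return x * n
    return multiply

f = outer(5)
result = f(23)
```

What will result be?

Step 1: outer(5) returns multiply closure with n = 5.
Step 2: f(23) computes 23 * 5 = 115.
Step 3: result = 115

The answer is 115.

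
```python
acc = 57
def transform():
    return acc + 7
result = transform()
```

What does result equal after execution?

Step 1: acc = 57 is defined globally.
Step 2: transform() looks up acc from global scope = 57, then computes 57 + 7 = 64.
Step 3: result = 64

The answer is 64.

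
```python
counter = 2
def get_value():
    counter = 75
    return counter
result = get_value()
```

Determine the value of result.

Step 1: Global counter = 2.
Step 2: get_value() creates local counter = 75, shadowing the global.
Step 3: Returns local counter = 75. result = 75

The answer is 75.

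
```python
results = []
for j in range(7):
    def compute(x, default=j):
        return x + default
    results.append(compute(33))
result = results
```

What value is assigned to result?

Step 1: Default argument default=j is evaluated at function definition time.
Step 2: Each iteration creates compute with default = current j value.
Step 3: compute(33) returns 33 + default. results = [33, 34, 35, 36, 37, 38, 39]

The answer is [33, 34, 35, 36, 37, 38, 39].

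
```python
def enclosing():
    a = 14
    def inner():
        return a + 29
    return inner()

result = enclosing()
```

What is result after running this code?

Step 1: enclosing() defines a = 14.
Step 2: inner() reads a = 14 from enclosing scope, returns 14 + 29 = 43.
Step 3: result = 43

The answer is 43.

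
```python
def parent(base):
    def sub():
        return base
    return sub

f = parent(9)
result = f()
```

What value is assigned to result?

Step 1: parent(9) creates closure capturing base = 9.
Step 2: f() returns the captured base = 9.
Step 3: result = 9

The answer is 9.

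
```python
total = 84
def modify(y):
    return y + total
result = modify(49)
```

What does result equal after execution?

Step 1: total = 84 is defined globally.
Step 2: modify(49) uses parameter y = 49 and looks up total from global scope = 84.
Step 3: result = 49 + 84 = 133

The answer is 133.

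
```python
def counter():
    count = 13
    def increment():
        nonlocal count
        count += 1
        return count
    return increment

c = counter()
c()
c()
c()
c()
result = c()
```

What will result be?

Step 1: counter() creates closure with count = 13.
Step 2: Each c() call increments count via nonlocal. After 5 calls: 13 + 5 = 18.
Step 3: result = 18

The answer is 18.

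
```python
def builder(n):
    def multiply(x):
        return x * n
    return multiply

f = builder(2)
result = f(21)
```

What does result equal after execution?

Step 1: builder(2) returns multiply closure with n = 2.
Step 2: f(21) computes 21 * 2 = 42.
Step 3: result = 42

The answer is 42.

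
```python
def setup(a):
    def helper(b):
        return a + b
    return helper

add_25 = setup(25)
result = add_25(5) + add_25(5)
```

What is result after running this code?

Step 1: add_25 captures a = 25.
Step 2: add_25(5) = 25 + 5 = 30, called twice.
Step 3: result = 30 + 30 = 60

The answer is 60.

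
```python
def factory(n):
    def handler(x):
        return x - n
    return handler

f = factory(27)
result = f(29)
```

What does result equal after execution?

Step 1: factory(27) creates a closure capturing n = 27.
Step 2: f(29) computes 29 - 27 = 2.
Step 3: result = 2

The answer is 2.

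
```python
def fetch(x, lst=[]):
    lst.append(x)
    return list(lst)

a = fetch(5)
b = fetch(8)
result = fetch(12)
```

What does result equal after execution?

Step 1: Default list is shared. list() creates copies for return values.
Step 2: Internal list grows: [5] -> [5, 8] -> [5, 8, 12].
Step 3: result = [5, 8, 12]

The answer is [5, 8, 12].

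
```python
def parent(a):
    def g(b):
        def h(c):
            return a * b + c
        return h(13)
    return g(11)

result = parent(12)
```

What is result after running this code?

Step 1: a = 12, b = 11, c = 13.
Step 2: h() computes a * b + c = 12 * 11 + 13 = 145.
Step 3: result = 145

The answer is 145.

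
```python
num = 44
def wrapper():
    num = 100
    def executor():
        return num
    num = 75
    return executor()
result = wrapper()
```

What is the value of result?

Step 1: wrapper() sets num = 100, then later num = 75.
Step 2: executor() is called after num is reassigned to 75. Closures capture variables by reference, not by value.
Step 3: result = 75

The answer is 75.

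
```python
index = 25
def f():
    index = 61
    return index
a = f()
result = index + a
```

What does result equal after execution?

Step 1: Global index = 25. f() returns local index = 61.
Step 2: a = 61. Global index still = 25.
Step 3: result = 25 + 61 = 86

The answer is 86.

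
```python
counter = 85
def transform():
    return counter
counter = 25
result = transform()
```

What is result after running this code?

Step 1: counter is first set to 85, then reassigned to 25.
Step 2: transform() is called after the reassignment, so it looks up the current global counter = 25.
Step 3: result = 25

The answer is 25.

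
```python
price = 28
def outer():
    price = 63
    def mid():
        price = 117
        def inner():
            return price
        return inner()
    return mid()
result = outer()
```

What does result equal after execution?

Step 1: Three levels of shadowing: global 28, outer 63, mid 117.
Step 2: inner() finds price = 117 in enclosing mid() scope.
Step 3: result = 117

The answer is 117.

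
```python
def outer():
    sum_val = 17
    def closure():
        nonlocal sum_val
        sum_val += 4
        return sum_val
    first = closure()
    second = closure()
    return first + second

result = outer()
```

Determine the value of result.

Step 1: sum_val starts at 17.
Step 2: First call: sum_val = 17 + 4 = 21, returns 21.
Step 3: Second call: sum_val = 21 + 4 = 25, returns 25.
Step 4: result = 21 + 25 = 46

The answer is 46.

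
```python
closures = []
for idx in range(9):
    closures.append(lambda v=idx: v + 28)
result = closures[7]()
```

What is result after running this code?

Step 1: Default argument v=idx captures idx's value at definition time.
Step 2: closures[7] was defined when idx = 7, so v defaults to 7.
Step 3: result = 7 + 28 = 35 (default arg fixes the late binding issue)

The answer is 35.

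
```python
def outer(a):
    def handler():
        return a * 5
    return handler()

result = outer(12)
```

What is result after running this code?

Step 1: outer(12) binds parameter a = 12.
Step 2: handler() accesses a = 12 from enclosing scope.
Step 3: result = 12 * 5 = 60

The answer is 60.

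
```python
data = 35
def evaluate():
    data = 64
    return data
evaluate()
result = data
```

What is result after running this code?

Step 1: Global data = 35.
Step 2: evaluate() creates local data = 64 (shadow, not modification).
Step 3: After evaluate() returns, global data is unchanged. result = 35

The answer is 35.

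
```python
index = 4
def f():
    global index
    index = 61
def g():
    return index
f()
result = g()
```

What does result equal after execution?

Step 1: index = 4.
Step 2: f() sets global index = 61.
Step 3: g() reads global index = 61. result = 61

The answer is 61.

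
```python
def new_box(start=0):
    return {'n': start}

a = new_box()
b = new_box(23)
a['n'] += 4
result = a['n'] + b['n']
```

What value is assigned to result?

Step 1: new_box() returns a new dict each call (immutable default 0).
Step 2: a = {'n': 0}, b = {'n': 23}.
Step 3: a['n'] += 4 = 4. result = 4 + 23 = 27

The answer is 27.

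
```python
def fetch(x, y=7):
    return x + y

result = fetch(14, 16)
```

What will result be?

Step 1: fetch(14, 16) overrides default y with 16.
Step 2: Returns 14 + 16 = 30.
Step 3: result = 30

The answer is 30.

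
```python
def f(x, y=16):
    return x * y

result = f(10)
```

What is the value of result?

Step 1: f(10) uses default y = 16.
Step 2: Returns 10 * 16 = 160.
Step 3: result = 160

The answer is 160.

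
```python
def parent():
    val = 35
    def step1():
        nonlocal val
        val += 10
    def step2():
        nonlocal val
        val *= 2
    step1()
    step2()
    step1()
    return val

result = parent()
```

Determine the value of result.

Step 1: val = 35.
Step 2: step1(): val = 35 + 10 = 45.
Step 3: step2(): val = 45 * 2 = 90.
Step 4: step1(): val = 90 + 10 = 100. result = 100

The answer is 100.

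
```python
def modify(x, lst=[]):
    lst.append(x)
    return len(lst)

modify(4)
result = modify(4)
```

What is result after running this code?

Step 1: Mutable default list persists between calls.
Step 2: First call: lst = [4], len = 1. Second call: lst = [4, 4], len = 2.
Step 3: result = 2

The answer is 2.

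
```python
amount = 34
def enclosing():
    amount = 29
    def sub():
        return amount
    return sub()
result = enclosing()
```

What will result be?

Step 1: amount = 34 globally, but enclosing() defines amount = 29 locally.
Step 2: sub() looks up amount. Not in local scope, so checks enclosing scope (enclosing) and finds amount = 29.
Step 3: result = 29

The answer is 29.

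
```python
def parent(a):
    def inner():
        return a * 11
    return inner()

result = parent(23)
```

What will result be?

Step 1: parent(23) binds parameter a = 23.
Step 2: inner() accesses a = 23 from enclosing scope.
Step 3: result = 23 * 11 = 253

The answer is 253.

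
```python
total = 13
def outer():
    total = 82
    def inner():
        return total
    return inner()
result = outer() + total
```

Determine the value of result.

Step 1: Global total = 13. outer() shadows with total = 82.
Step 2: inner() returns enclosing total = 82. outer() = 82.
Step 3: result = 82 + global total (13) = 95

The answer is 95.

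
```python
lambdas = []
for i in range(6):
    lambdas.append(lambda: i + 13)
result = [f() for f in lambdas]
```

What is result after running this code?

Step 1: All lambdas capture i by reference. After the loop, i = 5.
Step 2: Each call returns 5 + 13 = 18.
Step 3: result = [18, 18, 18, 18, 18, 18]

The answer is [18, 18, 18, 18, 18, 18].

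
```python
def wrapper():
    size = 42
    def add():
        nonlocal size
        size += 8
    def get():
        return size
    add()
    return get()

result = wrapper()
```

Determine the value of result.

Step 1: size = 42. add() modifies it via nonlocal, get() reads it.
Step 2: add() makes size = 42 + 8 = 50.
Step 3: get() returns 50. result = 50

The answer is 50.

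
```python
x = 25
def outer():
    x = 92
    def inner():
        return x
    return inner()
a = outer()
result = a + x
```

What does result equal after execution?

Step 1: outer() has local x = 92. inner() reads from enclosing.
Step 2: outer() returns 92. Global x = 25 unchanged.
Step 3: result = 92 + 25 = 117

The answer is 117.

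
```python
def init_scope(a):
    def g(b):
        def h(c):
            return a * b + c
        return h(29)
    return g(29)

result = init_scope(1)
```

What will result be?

Step 1: a = 1, b = 29, c = 29.
Step 2: h() computes a * b + c = 1 * 29 + 29 = 58.
Step 3: result = 58

The answer is 58.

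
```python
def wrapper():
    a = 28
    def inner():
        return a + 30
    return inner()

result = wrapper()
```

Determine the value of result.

Step 1: wrapper() defines a = 28.
Step 2: inner() reads a = 28 from enclosing scope, returns 28 + 30 = 58.
Step 3: result = 58

The answer is 58.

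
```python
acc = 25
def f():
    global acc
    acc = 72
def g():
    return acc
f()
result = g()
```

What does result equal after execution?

Step 1: acc = 25.
Step 2: f() sets global acc = 72.
Step 3: g() reads global acc = 72. result = 72

The answer is 72.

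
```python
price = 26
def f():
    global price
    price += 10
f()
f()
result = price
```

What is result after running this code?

Step 1: price = 26.
Step 2: First f(): price = 26 + 10 = 36.
Step 3: Second f(): price = 36 + 10 = 46. result = 46

The answer is 46.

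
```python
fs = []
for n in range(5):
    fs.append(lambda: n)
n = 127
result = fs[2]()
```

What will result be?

Step 1: Lambdas capture the variable n by reference, not by value.
Step 2: After the loop, n is reassigned to 127.
Step 3: fs[2]() looks up the current n = 127. result = 127

The answer is 127.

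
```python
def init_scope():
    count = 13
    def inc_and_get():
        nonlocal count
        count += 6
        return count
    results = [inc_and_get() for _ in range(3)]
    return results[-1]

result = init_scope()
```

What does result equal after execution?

Step 1: count = 13.
Step 2: Three calls to inc_and_get(), each adding 6.
Step 3: Last value = 13 + 6 * 3 = 31

The answer is 31.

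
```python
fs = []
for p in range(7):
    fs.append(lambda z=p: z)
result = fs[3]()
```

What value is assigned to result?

Step 1: Default argument z=p captures p's value at each iteration.
Step 2: fs[3] captured z = 3 when p was 3.
Step 3: result = 3

The answer is 3.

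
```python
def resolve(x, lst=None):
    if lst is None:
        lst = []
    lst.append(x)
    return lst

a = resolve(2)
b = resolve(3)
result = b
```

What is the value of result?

Step 1: None default with guard creates a NEW list each call.
Step 2: a = [2] (fresh list). b = [3] (another fresh list).
Step 3: result = [3] (this is the fix for mutable default)

The answer is [3].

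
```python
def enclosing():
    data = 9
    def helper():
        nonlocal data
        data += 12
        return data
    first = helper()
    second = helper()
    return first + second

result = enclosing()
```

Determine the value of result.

Step 1: data starts at 9.
Step 2: First call: data = 9 + 12 = 21, returns 21.
Step 3: Second call: data = 21 + 12 = 33, returns 33.
Step 4: result = 21 + 33 = 54

The answer is 54.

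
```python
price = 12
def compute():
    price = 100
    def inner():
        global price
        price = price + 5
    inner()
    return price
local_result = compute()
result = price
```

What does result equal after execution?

Step 1: Global price = 12. compute() creates local price = 100.
Step 2: inner() declares global price and adds 5: global price = 12 + 5 = 17.
Step 3: compute() returns its local price = 100 (unaffected by inner).
Step 4: result = global price = 17

The answer is 17.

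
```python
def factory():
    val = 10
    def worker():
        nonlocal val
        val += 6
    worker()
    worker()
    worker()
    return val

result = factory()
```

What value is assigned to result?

Step 1: val starts at 10.
Step 2: worker() is called 3 times, each adding 6.
Step 3: val = 10 + 6 * 3 = 28

The answer is 28.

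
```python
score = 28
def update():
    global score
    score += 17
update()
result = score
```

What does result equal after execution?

Step 1: score = 28 globally.
Step 2: update() modifies global score: score += 17 = 45.
Step 3: result = 45

The answer is 45.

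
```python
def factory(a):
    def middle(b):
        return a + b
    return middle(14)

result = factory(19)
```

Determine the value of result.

Step 1: factory(19) passes a = 19.
Step 2: middle(14) has b = 14, reads a = 19 from enclosing.
Step 3: result = 19 + 14 = 33

The answer is 33.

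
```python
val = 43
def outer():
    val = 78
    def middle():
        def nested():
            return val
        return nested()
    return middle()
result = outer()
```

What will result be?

Step 1: outer() defines val = 78. middle() and nested() have no local val.
Step 2: nested() checks local (none), enclosing middle() (none), enclosing outer() and finds val = 78.
Step 3: result = 78

The answer is 78.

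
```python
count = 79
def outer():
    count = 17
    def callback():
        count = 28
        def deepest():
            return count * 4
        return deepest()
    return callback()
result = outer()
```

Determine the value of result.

Step 1: deepest() looks up count through LEGB: not local, finds count = 28 in enclosing callback().
Step 2: Returns 28 * 4 = 112.
Step 3: result = 112

The answer is 112.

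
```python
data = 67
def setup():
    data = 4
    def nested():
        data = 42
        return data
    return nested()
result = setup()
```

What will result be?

Step 1: Three scopes define data: global (67), setup (4), nested (42).
Step 2: nested() has its own local data = 42, which shadows both enclosing and global.
Step 3: result = 42 (local wins in LEGB)

The answer is 42.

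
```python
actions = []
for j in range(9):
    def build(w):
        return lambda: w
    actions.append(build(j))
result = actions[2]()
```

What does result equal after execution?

Step 1: build(j) creates a new scope capturing w = j at call time.
Step 2: actions[2] = build(2), so its lambda captures w = 2.
Step 3: result = 2 (closure factory fixes late binding)

The answer is 2.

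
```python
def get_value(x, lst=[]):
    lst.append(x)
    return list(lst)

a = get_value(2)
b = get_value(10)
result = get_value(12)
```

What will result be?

Step 1: Default list is shared. list() creates copies for return values.
Step 2: Internal list grows: [2] -> [2, 10] -> [2, 10, 12].
Step 3: result = [2, 10, 12]

The answer is [2, 10, 12].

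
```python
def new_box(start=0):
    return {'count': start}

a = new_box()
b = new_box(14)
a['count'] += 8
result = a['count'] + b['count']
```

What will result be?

Step 1: new_box() returns a new dict each call (immutable default 0).
Step 2: a = {'count': 0}, b = {'count': 14}.
Step 3: a['count'] += 8 = 8. result = 8 + 14 = 22

The answer is 22.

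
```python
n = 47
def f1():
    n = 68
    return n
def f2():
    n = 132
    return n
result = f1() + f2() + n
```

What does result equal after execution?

Step 1: Each function shadows global n with its own local.
Step 2: f1() returns 68, f2() returns 132.
Step 3: Global n = 47 is unchanged. result = 68 + 132 + 47 = 247

The answer is 247.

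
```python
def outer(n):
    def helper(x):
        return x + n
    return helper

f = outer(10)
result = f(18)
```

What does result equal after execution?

Step 1: outer(10) creates a closure that captures n = 10.
Step 2: f(18) calls the closure with x = 18, returning 18 + 10 = 28.
Step 3: result = 28

The answer is 28.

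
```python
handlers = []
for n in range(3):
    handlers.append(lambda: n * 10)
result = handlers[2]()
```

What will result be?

Step 1: All lambdas reference the same variable n (late binding).
Step 2: After the loop, n = 2. Every lambda returns n * 10.
Step 3: handlers[2]() = 2 * 10 = 20

The answer is 20.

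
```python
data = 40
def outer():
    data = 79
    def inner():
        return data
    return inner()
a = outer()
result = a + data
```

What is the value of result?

Step 1: outer() has local data = 79. inner() reads from enclosing.
Step 2: outer() returns 79. Global data = 40 unchanged.
Step 3: result = 79 + 40 = 119

The answer is 119.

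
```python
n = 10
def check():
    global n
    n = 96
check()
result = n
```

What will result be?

Step 1: n = 10 globally.
Step 2: check() declares global n and sets it to 96.
Step 3: After check(), global n = 96. result = 96

The answer is 96.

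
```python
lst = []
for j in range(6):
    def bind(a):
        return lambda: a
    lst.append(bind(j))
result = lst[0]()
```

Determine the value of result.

Step 1: bind(j) creates a new scope capturing a = j at call time.
Step 2: lst[0] = bind(0), so its lambda captures a = 0.
Step 3: result = 0 (closure factory fixes late binding)

The answer is 0.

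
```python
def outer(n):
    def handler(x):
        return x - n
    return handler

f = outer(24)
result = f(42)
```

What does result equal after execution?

Step 1: outer(24) creates a closure capturing n = 24.
Step 2: f(42) computes 42 - 24 = 18.
Step 3: result = 18

The answer is 18.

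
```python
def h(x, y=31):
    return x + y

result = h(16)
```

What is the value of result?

Step 1: h(16) uses default y = 31.
Step 2: Returns 16 + 31 = 47.
Step 3: result = 47

The answer is 47.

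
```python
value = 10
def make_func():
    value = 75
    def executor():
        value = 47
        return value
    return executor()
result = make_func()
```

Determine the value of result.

Step 1: Three scopes define value: global (10), make_func (75), executor (47).
Step 2: executor() has its own local value = 47, which shadows both enclosing and global.
Step 3: result = 47 (local wins in LEGB)

The answer is 47.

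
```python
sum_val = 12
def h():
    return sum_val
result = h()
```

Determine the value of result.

Step 1: sum_val = 12 is defined in the global scope.
Step 2: h() looks up sum_val. No local sum_val exists, so Python checks the global scope via LEGB rule and finds sum_val = 12.
Step 3: result = 12

The answer is 12.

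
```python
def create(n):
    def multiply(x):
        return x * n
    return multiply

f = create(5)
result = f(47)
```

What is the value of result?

Step 1: create(5) returns multiply closure with n = 5.
Step 2: f(47) computes 47 * 5 = 235.
Step 3: result = 235

The answer is 235.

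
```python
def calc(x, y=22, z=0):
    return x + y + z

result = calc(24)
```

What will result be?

Step 1: calc(24) uses defaults y = 22, z = 0.
Step 2: Returns 24 + 22 + 0 = 46.
Step 3: result = 46

The answer is 46.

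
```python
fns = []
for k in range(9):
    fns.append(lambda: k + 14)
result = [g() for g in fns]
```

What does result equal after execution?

Step 1: All lambdas capture k by reference. After the loop, k = 8.
Step 2: Each call returns 8 + 14 = 22.
Step 3: result = [22, 22, 22, 22, 22, 22, 22, 22, 22]

The answer is [22, 22, 22, 22, 22, 22, 22, 22, 22].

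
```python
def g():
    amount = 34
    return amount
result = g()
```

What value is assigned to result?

Step 1: g() defines amount = 34 in its local scope.
Step 2: return amount finds the local variable amount = 34.
Step 3: result = 34

The answer is 34.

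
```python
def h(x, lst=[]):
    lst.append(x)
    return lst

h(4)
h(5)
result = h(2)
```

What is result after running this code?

Step 1: Mutable default argument gotcha! The list [] is created once.
Step 2: Each call appends to the SAME list: [4], [4, 5], [4, 5, 2].
Step 3: result = [4, 5, 2]

The answer is [4, 5, 2].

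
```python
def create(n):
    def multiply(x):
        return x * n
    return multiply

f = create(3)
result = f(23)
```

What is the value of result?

Step 1: create(3) returns multiply closure with n = 3.
Step 2: f(23) computes 23 * 3 = 69.
Step 3: result = 69

The answer is 69.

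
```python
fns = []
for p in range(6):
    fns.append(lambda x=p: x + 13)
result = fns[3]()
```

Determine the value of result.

Step 1: Default argument x=p captures p's value at definition time.
Step 2: fns[3] was defined when p = 3, so x defaults to 3.
Step 3: result = 3 + 13 = 16 (default arg fixes the late binding issue)

The answer is 16.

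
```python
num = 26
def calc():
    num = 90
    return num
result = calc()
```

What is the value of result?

Step 1: Global num = 26.
Step 2: calc() creates local num = 90, shadowing the global.
Step 3: Returns local num = 90. result = 90

The answer is 90.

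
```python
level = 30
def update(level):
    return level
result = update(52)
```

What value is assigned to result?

Step 1: Global level = 30.
Step 2: update(52) takes parameter level = 52, which shadows the global.
Step 3: result = 52

The answer is 52.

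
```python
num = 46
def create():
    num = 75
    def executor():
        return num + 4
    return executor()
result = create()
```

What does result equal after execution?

Step 1: create() shadows global num with num = 75.
Step 2: executor() finds num = 75 in enclosing scope, computes 75 + 4 = 79.
Step 3: result = 79

The answer is 79.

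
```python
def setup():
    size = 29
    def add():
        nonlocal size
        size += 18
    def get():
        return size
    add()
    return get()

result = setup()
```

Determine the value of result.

Step 1: size = 29. add() modifies it via nonlocal, get() reads it.
Step 2: add() makes size = 29 + 18 = 47.
Step 3: get() returns 47. result = 47

The answer is 47.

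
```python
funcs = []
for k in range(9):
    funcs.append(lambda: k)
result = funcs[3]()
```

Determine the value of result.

Step 1: The loop creates 9 lambdas, all referencing the same variable k.
Step 2: After the loop, k = 8 (final value).
Step 3: funcs[3]() looks up k at call time and finds 8. This is the late binding gotcha. result = 8

The answer is 8.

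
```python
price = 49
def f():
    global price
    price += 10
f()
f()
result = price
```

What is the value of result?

Step 1: price = 49.
Step 2: First f(): price = 49 + 10 = 59.
Step 3: Second f(): price = 59 + 10 = 69. result = 69

The answer is 69.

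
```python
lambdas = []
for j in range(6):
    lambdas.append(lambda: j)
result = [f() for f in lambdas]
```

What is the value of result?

Step 1: All 6 lambdas share the same variable j.
Step 2: After the loop, j = 5.
Step 3: Each call returns 5. result = [5, 5, 5, 5, 5, 5]

The answer is [5, 5, 5, 5, 5, 5].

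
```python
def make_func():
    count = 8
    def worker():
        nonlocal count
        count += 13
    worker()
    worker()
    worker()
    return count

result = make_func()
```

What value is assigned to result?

Step 1: count starts at 8.
Step 2: worker() is called 3 times, each adding 13.
Step 3: count = 8 + 13 * 3 = 47

The answer is 47.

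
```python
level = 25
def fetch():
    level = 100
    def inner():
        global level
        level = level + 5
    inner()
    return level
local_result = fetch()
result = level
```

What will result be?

Step 1: Global level = 25. fetch() creates local level = 100.
Step 2: inner() declares global level and adds 5: global level = 25 + 5 = 30.
Step 3: fetch() returns its local level = 100 (unaffected by inner).
Step 4: result = global level = 30

The answer is 30.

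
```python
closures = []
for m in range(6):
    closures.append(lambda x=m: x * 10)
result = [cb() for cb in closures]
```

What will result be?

Step 1: Default arg x=m captures m at each iteration.
Step 2: closures[k] has x defaulting to k, returns k * 10.
Step 3: result = [0, 10, 20, 30, 40, 50]

The answer is [0, 10, 20, 30, 40, 50].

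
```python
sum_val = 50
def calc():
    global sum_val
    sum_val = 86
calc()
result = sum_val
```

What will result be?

Step 1: sum_val = 50 globally.
Step 2: calc() declares global sum_val and sets it to 86.
Step 3: After calc(), global sum_val = 86. result = 86

The answer is 86.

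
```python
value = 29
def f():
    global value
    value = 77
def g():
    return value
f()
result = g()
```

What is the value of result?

Step 1: value = 29.
Step 2: f() sets global value = 77.
Step 3: g() reads global value = 77. result = 77

The answer is 77.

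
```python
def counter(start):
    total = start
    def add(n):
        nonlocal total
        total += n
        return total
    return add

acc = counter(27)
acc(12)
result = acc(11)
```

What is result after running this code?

Step 1: counter(27) creates closure with total = 27.
Step 2: First acc(12): total = 27 + 12 = 39.
Step 3: Second acc(11): total = 39 + 11 = 50. result = 50

The answer is 50.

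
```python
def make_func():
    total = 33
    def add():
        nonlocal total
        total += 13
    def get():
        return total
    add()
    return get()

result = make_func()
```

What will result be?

Step 1: total = 33. add() modifies it via nonlocal, get() reads it.
Step 2: add() makes total = 33 + 13 = 46.
Step 3: get() returns 46. result = 46

The answer is 46.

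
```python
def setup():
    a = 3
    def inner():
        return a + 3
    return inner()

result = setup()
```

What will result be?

Step 1: setup() defines a = 3.
Step 2: inner() reads a = 3 from enclosing scope, returns 3 + 3 = 6.
Step 3: result = 6

The answer is 6.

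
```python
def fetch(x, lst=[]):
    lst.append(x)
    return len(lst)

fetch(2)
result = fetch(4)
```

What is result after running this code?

Step 1: Mutable default list persists between calls.
Step 2: First call: lst = [2], len = 1. Second call: lst = [2, 4], len = 2.
Step 3: result = 2

The answer is 2.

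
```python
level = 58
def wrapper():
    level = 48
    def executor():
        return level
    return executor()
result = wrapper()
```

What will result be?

Step 1: level = 58 globally, but wrapper() defines level = 48 locally.
Step 2: executor() looks up level. Not in local scope, so checks enclosing scope (wrapper) and finds level = 48.
Step 3: result = 48

The answer is 48.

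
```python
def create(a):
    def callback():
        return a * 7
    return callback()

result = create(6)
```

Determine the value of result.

Step 1: create(6) binds parameter a = 6.
Step 2: callback() accesses a = 6 from enclosing scope.
Step 3: result = 6 * 7 = 42

The answer is 42.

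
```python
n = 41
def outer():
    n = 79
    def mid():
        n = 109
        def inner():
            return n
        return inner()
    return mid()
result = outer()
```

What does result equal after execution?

Step 1: Three levels of shadowing: global 41, outer 79, mid 109.
Step 2: inner() finds n = 109 in enclosing mid() scope.
Step 3: result = 109

The answer is 109.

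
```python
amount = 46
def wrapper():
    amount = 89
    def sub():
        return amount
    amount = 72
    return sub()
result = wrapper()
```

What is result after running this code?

Step 1: wrapper() sets amount = 89, then later amount = 72.
Step 2: sub() is called after amount is reassigned to 72. Closures capture variables by reference, not by value.
Step 3: result = 72

The answer is 72.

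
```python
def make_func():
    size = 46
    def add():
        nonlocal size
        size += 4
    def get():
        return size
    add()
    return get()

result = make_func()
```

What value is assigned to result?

Step 1: size = 46. add() modifies it via nonlocal, get() reads it.
Step 2: add() makes size = 46 + 4 = 50.
Step 3: get() returns 50. result = 50

The answer is 50.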